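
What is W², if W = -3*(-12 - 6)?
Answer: 2916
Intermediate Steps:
W = 54 (W = -3*(-18) = 54)
W² = 54² = 2916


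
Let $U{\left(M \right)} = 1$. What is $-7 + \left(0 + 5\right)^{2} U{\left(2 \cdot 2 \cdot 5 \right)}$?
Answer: $18$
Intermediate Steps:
$-7 + \left(0 + 5\right)^{2} U{\left(2 \cdot 2 \cdot 5 \right)} = -7 + \left(0 + 5\right)^{2} \cdot 1 = -7 + 5^{2} \cdot 1 = -7 + 25 \cdot 1 = -7 + 25 = 18$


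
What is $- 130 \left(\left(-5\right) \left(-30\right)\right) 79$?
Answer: $-1540500$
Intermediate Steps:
$- 130 \left(\left(-5\right) \left(-30\right)\right) 79 = \left(-130\right) 150 \cdot 79 = \left(-19500\right) 79 = -1540500$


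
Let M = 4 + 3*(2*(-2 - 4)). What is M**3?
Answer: -32768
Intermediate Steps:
M = -32 (M = 4 + 3*(2*(-6)) = 4 + 3*(-12) = 4 - 36 = -32)
M**3 = (-32)**3 = -32768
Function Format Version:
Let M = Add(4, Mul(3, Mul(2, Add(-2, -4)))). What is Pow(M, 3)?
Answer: -32768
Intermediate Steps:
M = -32 (M = Add(4, Mul(3, Mul(2, -6))) = Add(4, Mul(3, -12)) = Add(4, -36) = -32)
Pow(M, 3) = Pow(-32, 3) = -32768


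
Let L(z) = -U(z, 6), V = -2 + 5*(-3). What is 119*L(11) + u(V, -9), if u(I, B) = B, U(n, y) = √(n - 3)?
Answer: -9 - 238*√2 ≈ -345.58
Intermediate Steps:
V = -17 (V = -2 - 15 = -17)
U(n, y) = √(-3 + n)
L(z) = -√(-3 + z)
119*L(11) + u(V, -9) = 119*(-√(-3 + 11)) - 9 = 119*(-√8) - 9 = 119*(-2*√2) - 9 = -238*√2 - 9 = -9 - 238*√2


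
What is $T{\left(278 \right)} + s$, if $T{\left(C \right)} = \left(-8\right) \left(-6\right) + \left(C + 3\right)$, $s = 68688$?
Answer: $69017$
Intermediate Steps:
$T{\left(C \right)} = 51 + C$ ($T{\left(C \right)} = 48 + \left(3 + C\right) = 51 + C$)
$T{\left(278 \right)} + s = \left(51 + 278\right) + 68688 = 329 + 68688 = 69017$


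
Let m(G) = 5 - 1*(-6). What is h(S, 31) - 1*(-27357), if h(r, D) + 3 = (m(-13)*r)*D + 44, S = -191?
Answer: -37733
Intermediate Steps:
m(G) = 11 (m(G) = 5 + 6 = 11)
h(r, D) = 41 + 11*D*r (h(r, D) = -3 + ((11*r)*D + 44) = -3 + (11*D*r + 44) = -3 + (44 + 11*D*r) = 41 + 11*D*r)
h(S, 31) - 1*(-27357) = (41 + 11*31*(-191)) - 1*(-27357) = (41 - 65131) + 27357 = -65090 + 27357 = -37733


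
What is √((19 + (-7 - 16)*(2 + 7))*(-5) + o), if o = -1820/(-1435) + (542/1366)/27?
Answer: √59788044547647/252027 ≈ 30.680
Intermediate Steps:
o = 970043/756081 (o = -1820*(-1/1435) + (542*(1/1366))*(1/27) = 52/41 + (271/683)*(1/27) = 52/41 + 271/18441 = 970043/756081 ≈ 1.2830)
√((19 + (-7 - 16)*(2 + 7))*(-5) + o) = √((19 + (-7 - 16)*(2 + 7))*(-5) + 970043/756081) = √((19 - 23*9)*(-5) + 970043/756081) = √((19 - 207)*(-5) + 970043/756081) = √(-188*(-5) + 970043/756081) = √(940 + 970043/756081) = √(711686183/756081) = √59788044547647/252027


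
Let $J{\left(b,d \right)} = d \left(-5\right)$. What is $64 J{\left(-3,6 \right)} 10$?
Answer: $-19200$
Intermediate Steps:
$J{\left(b,d \right)} = - 5 d$
$64 J{\left(-3,6 \right)} 10 = 64 \left(\left(-5\right) 6\right) 10 = 64 \left(-30\right) 10 = \left(-1920\right) 10 = -19200$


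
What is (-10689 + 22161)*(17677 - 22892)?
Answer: -59826480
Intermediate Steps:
(-10689 + 22161)*(17677 - 22892) = 11472*(-5215) = -59826480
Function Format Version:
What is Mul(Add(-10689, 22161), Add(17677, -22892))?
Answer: -59826480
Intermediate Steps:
Mul(Add(-10689, 22161), Add(17677, -22892)) = Mul(11472, -5215) = -59826480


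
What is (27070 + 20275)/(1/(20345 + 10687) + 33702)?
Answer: 293842008/209168093 ≈ 1.4048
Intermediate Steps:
(27070 + 20275)/(1/(20345 + 10687) + 33702) = 47345/(1/31032 + 33702) = 47345/(1045840465/31032) = 47345*(31032/1045840465) = 293842008/209168093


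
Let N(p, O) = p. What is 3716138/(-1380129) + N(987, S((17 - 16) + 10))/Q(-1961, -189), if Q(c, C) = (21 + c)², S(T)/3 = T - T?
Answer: -13984694789477/5194253504400 ≈ -2.6923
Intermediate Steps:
S(T) = 0 (S(T) = 3*(T - T) = 3*0 = 0)
3716138/(-1380129) + N(987, S((17 - 16) + 10))/Q(-1961, -189) = 3716138/(-1380129) + 987/((21 - 1961)²) = 3716138*(-1/1380129) + 987/((-1940)²) = -3716138/1380129 + 987/3763600 = -13984694789477/5194253504400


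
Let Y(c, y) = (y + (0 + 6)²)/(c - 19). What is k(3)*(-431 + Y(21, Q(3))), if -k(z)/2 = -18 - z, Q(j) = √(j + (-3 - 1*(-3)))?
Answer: -17346 + 21*√3 ≈ -17310.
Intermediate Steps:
Q(j) = √j (Q(j) = √(j + (-3 + 3)) = √(j + 0) = √j)
k(z) = 36 + 2*z (k(z) = -2*(-18 - z) = 36 + 2*z)
Y(c, y) = (36 + y)/(-19 + c) (Y(c, y) = (y + 6²)/(-19 + c) = (y + 36)/(-19 + c) = (36 + y)/(-19 + c))
k(3)*(-431 + Y(21, Q(3))) = (36 + 2*3)*(-431 + (36 + √3)/(-19 + 21)) = (36 + 6)*(-431 + (36 + √3)/2) = 42*(-431 + (36 + √3)/2) = 42*(-431 + (18 + √3/2)) = 42*(-413 + √3/2) = -17346 + 21*√3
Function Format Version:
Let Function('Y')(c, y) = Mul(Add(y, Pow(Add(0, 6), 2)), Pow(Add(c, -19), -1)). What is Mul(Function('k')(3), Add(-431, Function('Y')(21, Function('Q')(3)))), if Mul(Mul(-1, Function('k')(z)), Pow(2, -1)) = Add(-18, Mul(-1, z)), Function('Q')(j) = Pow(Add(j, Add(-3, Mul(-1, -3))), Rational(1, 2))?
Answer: Add(-17346, Mul(21, Pow(3, Rational(1, 2)))) ≈ -17310.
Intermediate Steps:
Function('Q')(j) = Pow(j, Rational(1, 2)) (Function('Q')(j) = Pow(Add(j, Add(-3, 3)), Rational(1, 2)) = Pow(Add(j, 0), Rational(1, 2)) = Pow(j, Rational(1, 2)))
Function('k')(z) = Add(36, Mul(2, z)) (Function('k')(z) = Mul(-2, Add(-18, Mul(-1, z))) = Add(36, Mul(2, z)))
Function('Y')(c, y) = Mul(Pow(Add(-19, c), -1), Add(36, y)) (Function('Y')(c, y) = Mul(Add(y, Pow(6, 2)), Pow(Add(-19, c), -1)) = Mul(Add(y, 36), Pow(Add(-19, c), -1)) = Mul(Add(36, y), Pow(Add(-19, c), -1)) = Mul(Pow(Add(-19, c), -1), Add(36, y)))
Mul(Function('k')(3), Add(-431, Function('Y')(21, Function('Q')(3)))) = Mul(Add(36, Mul(2, 3)), Add(-431, Mul(Pow(Add(-19, 21), -1), Add(36, Pow(3, Rational(1, 2)))))) = Mul(Add(36, 6), Add(-431, Mul(Pow(2, -1), Add(36, Pow(3, Rational(1, 2)))))) = Mul(42, Add(-431, Mul(Rational(1, 2), Add(36, Pow(3, Rational(1, 2)))))) = Mul(42, Add(-431, Add(18, Mul(Rational(1, 2), Pow(3, Rational(1, 2)))))) = Mul(42, Add(-413, Mul(Rational(1, 2), Pow(3, Rational(1, 2))))) = Add(-17346, Mul(21, Pow(3, Rational(1, 2))))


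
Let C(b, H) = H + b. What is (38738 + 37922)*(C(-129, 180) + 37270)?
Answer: 2861027860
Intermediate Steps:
(38738 + 37922)*(C(-129, 180) + 37270) = (38738 + 37922)*((180 - 129) + 37270) = 76660*(51 + 37270) = 76660*37321 = 2861027860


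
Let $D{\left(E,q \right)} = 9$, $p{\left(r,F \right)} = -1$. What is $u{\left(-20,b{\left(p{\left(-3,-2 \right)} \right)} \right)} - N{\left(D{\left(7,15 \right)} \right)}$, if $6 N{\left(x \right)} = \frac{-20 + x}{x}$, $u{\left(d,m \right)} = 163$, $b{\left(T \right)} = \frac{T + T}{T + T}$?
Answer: $\frac{8813}{54} \approx 163.2$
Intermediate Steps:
$b{\left(T \right)} = 1$ ($b{\left(T \right)} = \frac{2 T}{2 T} = 2 T \frac{1}{2 T} = 1$)
$N{\left(x \right)} = \frac{-20 + x}{6 x}$ ($N{\left(x \right)} = \frac{\left(-20 + x\right) \frac{1}{x}}{6} = \frac{\frac{1}{x} \left(-20 + x\right)}{6} = \frac{-20 + x}{6 x}$)
$u{\left(-20,b{\left(p{\left(-3,-2 \right)} \right)} \right)} - N{\left(D{\left(7,15 \right)} \right)} = 163 - \frac{-20 + 9}{6 \cdot 9} = 163 - \frac{1}{6} \cdot \frac{1}{9} \left(-11\right) = 163 - - \frac{11}{54} = 163 + \frac{11}{54} = \frac{8813}{54}$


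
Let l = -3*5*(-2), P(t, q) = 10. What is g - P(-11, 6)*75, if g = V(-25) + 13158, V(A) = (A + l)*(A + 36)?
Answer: 12463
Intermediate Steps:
l = 30 (l = -15*(-2) = 30)
V(A) = (30 + A)*(36 + A) (V(A) = (A + 30)*(A + 36) = (30 + A)*(36 + A))
g = 13213 (g = (1080 + (-25)**2 + 66*(-25)) + 13158 = (1080 + 625 - 1650) + 13158 = 55 + 13158 = 13213)
g - P(-11, 6)*75 = 13213 - 10*75 = 13213 - 1*750 = 13213 - 750 = 12463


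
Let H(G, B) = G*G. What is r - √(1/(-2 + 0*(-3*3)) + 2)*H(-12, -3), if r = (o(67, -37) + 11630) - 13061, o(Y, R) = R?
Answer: -1468 - 72*√6 ≈ -1644.4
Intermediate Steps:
H(G, B) = G²
r = -1468 (r = (-37 + 11630) - 13061 = 11593 - 13061 = -1468)
r - √(1/(-2 + 0*(-3*3)) + 2)*H(-12, -3) = -1468 - √(1/(-2 + 0*(-3*3)) + 2)*(-12)² = -1468 - √(1/(-2 + 0*(-9)) + 2)*144 = -1468 - √(1/(-2 + 0) + 2)*144 = -1468 - √(1/(-2) + 2)*144 = -1468 - √(-½ + 2)*144 = -1468 - √(3/2)*144 = -1468 - √6/2*144 = -1468 - 72*√6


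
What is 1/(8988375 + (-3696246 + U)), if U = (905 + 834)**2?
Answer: 1/8316250 ≈ 1.2025e-7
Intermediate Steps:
U = 3024121 (U = 1739**2 = 3024121)
1/(8988375 + (-3696246 + U)) = 1/(8988375 + (-3696246 + 3024121)) = 1/(8988375 - 672125) = 1/8316250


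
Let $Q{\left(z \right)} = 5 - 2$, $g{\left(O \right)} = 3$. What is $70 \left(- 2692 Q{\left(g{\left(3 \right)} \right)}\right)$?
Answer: $-565320$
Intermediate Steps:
$Q{\left(z \right)} = 3$ ($Q{\left(z \right)} = 5 - 2 = 3$)
$70 \left(- 2692 Q{\left(g{\left(3 \right)} \right)}\right) = 70 \left(\left(-2692\right) 3\right) = 70 \left(-8076\right) = -565320$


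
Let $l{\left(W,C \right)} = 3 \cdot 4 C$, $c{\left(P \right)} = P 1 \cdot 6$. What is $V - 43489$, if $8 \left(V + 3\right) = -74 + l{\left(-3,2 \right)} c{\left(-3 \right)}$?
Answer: $- \frac{174221}{4} \approx -43555.0$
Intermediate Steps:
$c{\left(P \right)} = 6 P$ ($c{\left(P \right)} = P 6 = 6 P$)
$l{\left(W,C \right)} = 12 C$
$V = - \frac{265}{4}$ ($V = -3 + \frac{-74 + 12 \cdot 2 \cdot 6 \left(-3\right)}{8} = -3 + \frac{-74 + 24 \left(-18\right)}{8} = -3 + \frac{-74 - 432}{8} = -3 + \frac{1}{8} \left(-506\right) = -3 - \frac{253}{4} = - \frac{265}{4} \approx -66.25$)
$V - 43489 = - \frac{265}{4} - 43489 = - \frac{174221}{4}$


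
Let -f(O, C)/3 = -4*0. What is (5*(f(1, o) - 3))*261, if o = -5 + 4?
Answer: -3915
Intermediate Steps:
o = -1
f(O, C) = 0 (f(O, C) = -(-12)*0 = -3*0 = 0)
(5*(f(1, o) - 3))*261 = (5*(0 - 3))*261 = (5*(-3))*261 = -15*261 = -3915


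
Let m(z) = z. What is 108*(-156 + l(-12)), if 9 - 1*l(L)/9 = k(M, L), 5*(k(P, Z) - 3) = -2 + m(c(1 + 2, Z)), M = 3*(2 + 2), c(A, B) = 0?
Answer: -53136/5 ≈ -10627.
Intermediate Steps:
M = 12 (M = 3*4 = 12)
k(P, Z) = 13/5 (k(P, Z) = 3 + (-2 + 0)/5 = 3 + (⅕)*(-2) = 3 - ⅖ = 13/5)
l(L) = 288/5 (l(L) = 81 - 9*13/5 = 81 - 117/5 = 288/5)
108*(-156 + l(-12)) = 108*(-156 + 288/5) = 108*(-492/5) = -53136/5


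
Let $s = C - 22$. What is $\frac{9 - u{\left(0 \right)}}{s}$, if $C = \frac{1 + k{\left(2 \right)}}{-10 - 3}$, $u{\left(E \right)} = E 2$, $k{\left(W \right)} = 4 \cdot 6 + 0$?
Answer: $- \frac{117}{311} \approx -0.37621$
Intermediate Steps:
$k{\left(W \right)} = 24$ ($k{\left(W \right)} = 24 + 0 = 24$)
$u{\left(E \right)} = 2 E$
$C = - \frac{25}{13}$ ($C = \frac{1 + 24}{-10 - 3} = \frac{25}{-13} = 25 \left(- \frac{1}{13}\right) = - \frac{25}{13} \approx -1.9231$)
$s = - \frac{311}{13}$ ($s = - \frac{25}{13} - 22 = - \frac{311}{13} \approx -23.923$)
$\frac{9 - u{\left(0 \right)}}{s} = \frac{9 - 2 \cdot 0}{- \frac{311}{13}} = - \frac{13 \left(9 - 0\right)}{311} = - \frac{13 \left(9 + 0\right)}{311} = \left(- \frac{13}{311}\right) 9 = - \frac{117}{311}$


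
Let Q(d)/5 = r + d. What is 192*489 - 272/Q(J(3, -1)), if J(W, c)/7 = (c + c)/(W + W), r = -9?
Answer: 469464/5 ≈ 93893.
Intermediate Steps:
J(W, c) = 7*c/W (J(W, c) = 7*((c + c)/(W + W)) = 7*((2*c)/((2*W))) = 7*((2*c)*(1/(2*W))) = 7*(c/W) = 7*c/W)
Q(d) = -45 + 5*d (Q(d) = 5*(-9 + d) = -45 + 5*d)
192*489 - 272/Q(J(3, -1)) = 192*489 - 272/(-45 + 5*(7*(-1)/3)) = 93888 - 272/(-45 + 5*(7*(-1)*(1/3))) = 93888 - 272/(-45 + 5*(-7/3)) = 93888 - 272/(-45 - 35/3) = 93888 - 272/(-170/3) = 93888 - 272*(-3/170) = 93888 + 24/5 = 469464/5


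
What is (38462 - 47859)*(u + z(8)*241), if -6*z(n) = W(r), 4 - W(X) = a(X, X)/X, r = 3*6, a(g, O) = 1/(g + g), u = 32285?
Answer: -1173682001653/3888 ≈ -3.0187e+8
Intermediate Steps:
a(g, O) = 1/(2*g)
r = 18
W(X) = 4 - 1/(2*X**2) (W(X) = 4 - 1/(2*X)/X = 4 - 1/(2*X**2))
z(n) = -2591/3888 (z(n) = -(4 - 1/2/18**2)/6 = -(4 - 1/2*1/324)/6 = -(4 - 1/648)/6 = -1/6*2591/648 = -2591/3888)
(38462 - 47859)*(u + z(8)*241) = (38462 - 47859)*(32285 - 2591/3888*241) = -9397*(32285 - 624431/3888) = -9397*124899649/3888 = -1173682001653/3888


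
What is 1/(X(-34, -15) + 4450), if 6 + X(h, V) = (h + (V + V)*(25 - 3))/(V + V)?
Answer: 15/67007 ≈ 0.00022386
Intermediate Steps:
X(h, V) = -6 + (h + 44*V)/(2*V) (X(h, V) = -6 + (h + (V + V)*(25 - 3))/(V + V) = -6 + (h + (2*V)*22)/((2*V)) = -6 + (h + 44*V)*(1/(2*V)) = -6 + (h + 44*V)/(2*V))
1/(X(-34, -15) + 4450) = 1/((16 + (½)*(-34)/(-15)) + 4450) = 1/((16 + (½)*(-34)*(-1/15)) + 4450) = 1/((16 + 17/15) + 4450) = 1/(257/15 + 4450) = 1/(67007/15) = 15/67007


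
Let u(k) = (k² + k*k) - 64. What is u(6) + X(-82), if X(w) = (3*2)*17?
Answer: 110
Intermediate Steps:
u(k) = -64 + 2*k² (u(k) = (k² + k²) - 64 = 2*k² - 64 = -64 + 2*k²)
X(w) = 102 (X(w) = 6*17 = 102)
u(6) + X(-82) = (-64 + 2*6²) + 102 = (-64 + 2*36) + 102 = (-64 + 72) + 102 = 8 + 102 = 110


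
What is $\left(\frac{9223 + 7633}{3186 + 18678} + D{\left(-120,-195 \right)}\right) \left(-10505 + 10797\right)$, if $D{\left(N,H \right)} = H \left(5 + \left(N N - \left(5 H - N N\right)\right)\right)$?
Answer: $- \frac{4634274240356}{2733} \approx -1.6957 \cdot 10^{9}$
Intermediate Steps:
$D{\left(N,H \right)} = H \left(5 - 5 H + 2 N^{2}\right)$ ($D{\left(N,H \right)} = H \left(5 + \left(N^{2} - \left(- N^{2} + 5 H\right)\right)\right) = H \left(5 - \left(- 2 N^{2} + 5 H\right)\right) = H \left(5 - 5 H + 2 N^{2}\right)$)
$\left(\frac{9223 + 7633}{3186 + 18678} + D{\left(-120,-195 \right)}\right) \left(-10505 + 10797\right) = \left(\frac{9223 + 7633}{3186 + 18678} - 195 \left(5 - -975 + 2 \left(-120\right)^{2}\right)\right) \left(-10505 + 10797\right) = \left(\frac{16856}{21864} - 195 \left(5 + 975 + 2 \cdot 14400\right)\right) 292 = \left(16856 \cdot \frac{1}{21864} - 195 \left(5 + 975 + 28800\right)\right) 292 = \left(\frac{2107}{2733} - 5807100\right) 292 = \left(- \frac{15870802193}{2733}\right) 292 = - \frac{4634274240356}{2733}$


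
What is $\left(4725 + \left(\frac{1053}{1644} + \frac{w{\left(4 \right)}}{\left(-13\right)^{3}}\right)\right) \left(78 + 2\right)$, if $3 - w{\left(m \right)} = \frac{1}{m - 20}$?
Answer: $\frac{113789231375}{300989} \approx 3.7805 \cdot 10^{5}$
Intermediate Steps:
$w{\left(m \right)} = 3 - \frac{1}{-20 + m}$ ($w{\left(m \right)} = 3 - \frac{1}{m - 20} = 3 - \frac{1}{-20 + m}$)
$\left(4725 + \left(\frac{1053}{1644} + \frac{w{\left(4 \right)}}{\left(-13\right)^{3}}\right)\right) \left(78 + 2\right) = \left(4725 + \left(\frac{1053}{1644} + \frac{\frac{1}{-20 + 4} \left(-61 + 3 \cdot 4\right)}{\left(-13\right)^{3}}\right)\right) \left(78 + 2\right) = \left(4725 + \left(1053 \cdot \frac{1}{1644} + \frac{\frac{1}{-16} \left(-61 + 12\right)}{-2197}\right)\right) 80 = \left(4725 + \left(\frac{351}{548} + \left(- \frac{1}{16}\right) \left(-49\right) \left(- \frac{1}{2197}\right)\right)\right) 80 = \left(4725 + \left(\frac{351}{548} + \frac{49}{16} \left(- \frac{1}{2197}\right)\right)\right) 80 = \left(4725 + \left(\frac{351}{548} - \frac{49}{35152}\right)\right) 80 = \left(4725 + \frac{3077875}{4815824}\right) 80 = \frac{22757846275}{4815824} \cdot 80 = \frac{113789231375}{300989}$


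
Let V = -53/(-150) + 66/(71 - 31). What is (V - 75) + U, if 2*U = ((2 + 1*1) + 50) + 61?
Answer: -4799/300 ≈ -15.997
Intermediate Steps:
U = 57 (U = (((2 + 1*1) + 50) + 61)/2 = (((2 + 1) + 50) + 61)/2 = ((3 + 50) + 61)/2 = (53 + 61)/2 = (1/2)*114 = 57)
V = 601/300 (V = -53*(-1/150) + 66/40 = 53/150 + 66*(1/40) = 53/150 + 33/20 = 601/300 ≈ 2.0033)
(V - 75) + U = (601/300 - 75) + 57 = -21899/300 + 57 = -4799/300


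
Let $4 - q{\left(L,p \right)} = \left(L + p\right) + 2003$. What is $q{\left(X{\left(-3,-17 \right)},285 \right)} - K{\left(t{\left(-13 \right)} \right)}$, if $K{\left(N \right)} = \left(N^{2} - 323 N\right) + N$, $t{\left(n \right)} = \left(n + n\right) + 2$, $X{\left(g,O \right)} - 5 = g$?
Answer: $-10590$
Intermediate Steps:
$X{\left(g,O \right)} = 5 + g$
$q{\left(L,p \right)} = -1999 - L - p$ ($q{\left(L,p \right)} = 4 - \left(\left(L + p\right) + 2003\right) = 4 - \left(2003 + L + p\right) = -1999 - L - p$)
$t{\left(n \right)} = 2 + 2 n$ ($t{\left(n \right)} = 2 n + 2 = 2 + 2 n$)
$K{\left(N \right)} = N^{2} - 322 N$
$q{\left(X{\left(-3,-17 \right)},285 \right)} - K{\left(t{\left(-13 \right)} \right)} = \left(-1999 - \left(5 - 3\right) - 285\right) - \left(2 + 2 \left(-13\right)\right) \left(-322 + \left(2 + 2 \left(-13\right)\right)\right) = \left(-1999 - 2 - 285\right) - \left(2 - 26\right) \left(-322 + \left(2 - 26\right)\right) = \left(-1999 - 2 - 285\right) - - 24 \left(-322 - 24\right) = -2286 - \left(-24\right) \left(-346\right) = -2286 - 8304 = -10590$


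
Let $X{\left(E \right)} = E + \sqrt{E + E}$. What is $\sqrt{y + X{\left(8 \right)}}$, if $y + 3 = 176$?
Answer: $\sqrt{185} \approx 13.601$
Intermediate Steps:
$y = 173$ ($y = -3 + 176 = 173$)
$X{\left(E \right)} = E + \sqrt{2} \sqrt{E}$ ($X{\left(E \right)} = E + \sqrt{2 E} = E + \sqrt{2} \sqrt{E}$)
$\sqrt{y + X{\left(8 \right)}} = \sqrt{173 + \left(8 + \sqrt{2} \sqrt{8}\right)} = \sqrt{173 + \left(8 + \sqrt{2} \cdot 2 \sqrt{2}\right)} = \sqrt{173 + \left(8 + 4\right)} = \sqrt{173 + 12} = \sqrt{185}$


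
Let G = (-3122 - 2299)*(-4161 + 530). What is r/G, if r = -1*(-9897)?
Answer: 3299/6561217 ≈ 0.00050280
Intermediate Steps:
r = 9897
G = 19683651 (G = -5421*(-3631) = 19683651)
r/G = 9897/19683651 = 9897*(1/19683651) = 3299/6561217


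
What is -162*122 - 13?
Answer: -19777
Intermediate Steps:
-162*122 - 13 = -19764 - 13 = -19777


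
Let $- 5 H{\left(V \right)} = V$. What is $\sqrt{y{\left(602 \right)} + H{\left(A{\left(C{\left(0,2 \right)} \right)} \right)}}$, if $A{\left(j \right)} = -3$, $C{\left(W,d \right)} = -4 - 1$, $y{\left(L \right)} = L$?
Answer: $\frac{\sqrt{15065}}{5} \approx 24.548$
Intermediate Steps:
$C{\left(W,d \right)} = -5$
$H{\left(V \right)} = - \frac{V}{5}$
$\sqrt{y{\left(602 \right)} + H{\left(A{\left(C{\left(0,2 \right)} \right)} \right)}} = \sqrt{602 - - \frac{3}{5}} = \sqrt{602 + \frac{3}{5}} = \sqrt{\frac{3013}{5}} = \frac{\sqrt{15065}}{5}$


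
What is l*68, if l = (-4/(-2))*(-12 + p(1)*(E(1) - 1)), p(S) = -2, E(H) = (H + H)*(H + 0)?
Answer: -1904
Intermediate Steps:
E(H) = 2*H**2 (E(H) = (2*H)*H = 2*H**2)
l = -28 (l = (-4/(-2))*(-12 - 2*(2*1**2 - 1)) = (-4*(-1/2))*(-12 - 2*(2*1 - 1)) = 2*(-12 - 2*(2 - 1)) = 2*(-12 - 2*1) = 2*(-12 - 2) = 2*(-14) = -28)
l*68 = -28*68 = -1904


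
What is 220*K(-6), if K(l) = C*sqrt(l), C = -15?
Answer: -3300*I*sqrt(6) ≈ -8083.3*I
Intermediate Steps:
K(l) = -15*sqrt(l)
220*K(-6) = 220*(-15*I*sqrt(6)) = -3300*I*sqrt(6)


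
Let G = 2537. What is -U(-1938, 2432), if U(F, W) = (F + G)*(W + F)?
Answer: -295906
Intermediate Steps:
U(F, W) = (2537 + F)*(F + W) (U(F, W) = (F + 2537)*(W + F) = (2537 + F)*(F + W))
-U(-1938, 2432) = -((-1938)² + 2537*(-1938) + 2537*2432 - 1938*2432) = -(3755844 - 4916706 + 6169984 - 4713216) = -1*295906 = -295906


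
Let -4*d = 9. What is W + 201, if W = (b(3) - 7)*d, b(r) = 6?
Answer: 813/4 ≈ 203.25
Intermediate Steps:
d = -9/4 (d = -¼*9 = -9/4 ≈ -2.2500)
W = 9/4 (W = (6 - 7)*(-9/4) = -1*(-9/4) = 9/4 ≈ 2.2500)
W + 201 = 9/4 + 201 = 813/4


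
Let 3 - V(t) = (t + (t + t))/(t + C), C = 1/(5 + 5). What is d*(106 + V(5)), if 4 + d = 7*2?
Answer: 18030/17 ≈ 1060.6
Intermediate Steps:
d = 10 (d = -4 + 7*2 = -4 + 14 = 10)
C = ⅒ (C = 1/10 = ⅒ ≈ 0.10000)
V(t) = 3 - 3*t/(⅒ + t) (V(t) = 3 - (t + (t + t))/(t + ⅒) = 3 - (t + 2*t)/(⅒ + t) = 3 - 3*t/(⅒ + t))
d*(106 + V(5)) = 10*(106 + 3/(1 + 10*5)) = 10*(106 + 3/(1 + 50)) = 10*(106 + 3/51) = 10*(106 + 3*(1/51)) = 10*(106 + 1/17) = 10*(1803/17) = 18030/17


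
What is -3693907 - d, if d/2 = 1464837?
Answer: -6623581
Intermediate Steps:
d = 2929674 (d = 2*1464837 = 2929674)
-3693907 - d = -3693907 - 1*2929674 = -3693907 - 2929674 = -6623581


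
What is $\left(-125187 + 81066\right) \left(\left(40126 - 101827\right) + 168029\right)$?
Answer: $-4691297688$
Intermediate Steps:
$\left(-125187 + 81066\right) \left(\left(40126 - 101827\right) + 168029\right) = - 44121 \left(-61701 + 168029\right) = \left(-44121\right) 106328 = -4691297688$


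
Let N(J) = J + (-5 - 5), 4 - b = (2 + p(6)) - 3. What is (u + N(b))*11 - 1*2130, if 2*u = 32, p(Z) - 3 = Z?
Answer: -2108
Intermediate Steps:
p(Z) = 3 + Z
b = -4 (b = 4 - ((2 + (3 + 6)) - 3) = 4 - ((2 + 9) - 3) = 4 - (11 - 3) = 4 - 1*8 = 4 - 8 = -4)
N(J) = -10 + J (N(J) = J - 10 = -10 + J)
u = 16 (u = (½)*32 = 16)
(u + N(b))*11 - 1*2130 = (16 + (-10 - 4))*11 - 1*2130 = (16 - 14)*11 - 2130 = 2*11 - 2130 = 22 - 2130 = -2108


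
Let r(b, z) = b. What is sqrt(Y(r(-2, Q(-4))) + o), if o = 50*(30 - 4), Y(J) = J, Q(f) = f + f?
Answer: sqrt(1298) ≈ 36.028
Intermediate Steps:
Q(f) = 2*f
o = 1300 (o = 50*26 = 1300)
sqrt(Y(r(-2, Q(-4))) + o) = sqrt(-2 + 1300) = sqrt(1298)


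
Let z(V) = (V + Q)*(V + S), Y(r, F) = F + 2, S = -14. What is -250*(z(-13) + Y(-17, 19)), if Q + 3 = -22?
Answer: -261750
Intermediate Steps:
Q = -25 (Q = -3 - 22 = -25)
Y(r, F) = 2 + F
z(V) = (-25 + V)*(-14 + V) (z(V) = (V - 25)*(V - 14) = (-25 + V)*(-14 + V))
-250*(z(-13) + Y(-17, 19)) = -250*((350 + (-13)² - 39*(-13)) + (2 + 19)) = -250*((350 + 169 + 507) + 21) = -250*(1026 + 21) = -250*1047 = -261750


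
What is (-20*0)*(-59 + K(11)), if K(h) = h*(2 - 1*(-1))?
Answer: 0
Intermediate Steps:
K(h) = 3*h (K(h) = h*(2 + 1) = h*3 = 3*h)
(-20*0)*(-59 + K(11)) = (-20*0)*(-59 + 3*11) = 0*(-59 + 33) = 0*(-26) = 0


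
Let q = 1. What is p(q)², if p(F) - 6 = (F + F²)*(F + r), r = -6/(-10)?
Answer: 2116/25 ≈ 84.640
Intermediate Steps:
r = ⅗ (r = -6*(-⅒) = ⅗ ≈ 0.60000)
p(F) = 6 + (⅗ + F)*(F + F²) (p(F) = 6 + (F + F²)*(F + ⅗) = 6 + (F + F²)*(⅗ + F) = 6 + (⅗ + F)*(F + F²))
p(q)² = (6 + 1³ + (⅗)*1 + (8/5)*1²)² = (6 + 1 + ⅗ + (8/5)*1)² = (6 + 1 + ⅗ + 8/5)² = (46/5)² = 2116/25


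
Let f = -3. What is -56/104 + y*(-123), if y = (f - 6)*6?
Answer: 86339/13 ≈ 6641.5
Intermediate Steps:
y = -54 (y = (-3 - 6)*6 = -9*6 = -54)
-56/104 + y*(-123) = -56/104 - 54*(-123) = -56*1/104 + 6642 = -7/13 + 6642 = 86339/13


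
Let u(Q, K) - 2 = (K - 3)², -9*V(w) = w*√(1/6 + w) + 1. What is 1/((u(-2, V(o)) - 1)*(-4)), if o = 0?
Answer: -81/3460 ≈ -0.023410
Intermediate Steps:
V(w) = -⅑ - w*√(⅙ + w)/9 (V(w) = -(w*√(1/6 + w) + 1)/9 = -(w*√(1*(⅙) + w) + 1)/9 = -(w*√(⅙ + w) + 1)/9 = -(1 + w*√(⅙ + w))/9 = -⅑ - w*√(⅙ + w)/9)
u(Q, K) = 2 + (-3 + K)² (u(Q, K) = 2 + (K - 3)² = 2 + (-3 + K)²)
1/((u(-2, V(o)) - 1)*(-4)) = 1/(((2 + (-3 + (-⅑ - 1/54*0*√(6 + 36*0)))²) - 1)*(-4)) = 1/(((2 + (-3 + (-⅑ - 1/54*0*√(6 + 0)))²) - 1)*(-4)) = 1/(((2 + (-3 + (-⅑ - 1/54*0*√6))²) - 1)*(-4)) = 1/(((2 + (-3 + (-⅑ + 0))²) - 1)*(-4)) = 1/(((2 + (-3 - ⅑)²) - 1)*(-4)) = 1/(((2 + (-28/9)²) - 1)*(-4)) = 1/(((2 + 784/81) - 1)*(-4)) = 1/((946/81 - 1)*(-4)) = 1/((865/81)*(-4)) = 1/(-3460/81) = -81/3460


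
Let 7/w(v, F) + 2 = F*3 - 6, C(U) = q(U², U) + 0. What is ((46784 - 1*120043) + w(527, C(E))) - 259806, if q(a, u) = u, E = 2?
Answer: -666137/2 ≈ -3.3307e+5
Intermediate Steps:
C(U) = U (C(U) = U + 0 = U)
w(v, F) = 7/(-8 + 3*F) (w(v, F) = 7/(-2 + (F*3 - 6)) = 7/(-2 + (3*F - 6)) = 7/(-2 + (-6 + 3*F)) = 7/(-8 + 3*F))
((46784 - 1*120043) + w(527, C(E))) - 259806 = ((46784 - 1*120043) + 7/(-8 + 3*2)) - 259806 = ((46784 - 120043) + 7/(-8 + 6)) - 259806 = (-73259 + 7/(-2)) - 259806 = (-73259 + 7*(-½)) - 259806 = (-73259 - 7/2) - 259806 = -146525/2 - 259806 = -666137/2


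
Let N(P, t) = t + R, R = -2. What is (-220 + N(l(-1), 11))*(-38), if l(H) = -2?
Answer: 8018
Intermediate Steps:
N(P, t) = -2 + t (N(P, t) = t - 2 = -2 + t)
(-220 + N(l(-1), 11))*(-38) = (-220 + (-2 + 11))*(-38) = (-220 + 9)*(-38) = -211*(-38) = 8018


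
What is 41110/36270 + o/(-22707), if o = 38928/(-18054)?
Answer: 31212122141/27535121289 ≈ 1.1335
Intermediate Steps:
o = -6488/3009 (o = 38928*(-1/18054) = -6488/3009 ≈ -2.1562)
41110/36270 + o/(-22707) = 41110/36270 - 6488/3009/(-22707) = 41110*(1/36270) - 6488/3009*(-1/22707) = 4111/3627 + 6488/68325363 = 31212122141/27535121289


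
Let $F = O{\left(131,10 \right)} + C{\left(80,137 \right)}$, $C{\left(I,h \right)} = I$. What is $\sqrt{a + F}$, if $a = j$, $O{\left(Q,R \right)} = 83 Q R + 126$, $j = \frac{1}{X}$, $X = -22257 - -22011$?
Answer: $\frac{\sqrt{6592370730}}{246} \approx 330.05$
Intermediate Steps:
$X = -246$ ($X = -22257 + 22011 = -246$)
$j = - \frac{1}{246}$ ($j = \frac{1}{-246} = - \frac{1}{246} \approx -0.004065$)
$O{\left(Q,R \right)} = 126 + 83 Q R$ ($O{\left(Q,R \right)} = 83 Q R + 126 = 126 + 83 Q R$)
$a = - \frac{1}{246} \approx -0.004065$
$F = 108936$ ($F = \left(126 + 83 \cdot 131 \cdot 10\right) + 80 = \left(126 + 108730\right) + 80 = 108856 + 80 = 108936$)
$\sqrt{a + F} = \sqrt{- \frac{1}{246} + 108936} = \sqrt{\frac{26798255}{246}} = \frac{\sqrt{6592370730}}{246}$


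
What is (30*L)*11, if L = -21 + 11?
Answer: -3300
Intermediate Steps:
L = -10
(30*L)*11 = (30*(-10))*11 = -300*11 = -3300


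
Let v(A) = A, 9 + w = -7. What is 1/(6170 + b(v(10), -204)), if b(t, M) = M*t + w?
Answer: 1/4114 ≈ 0.00024307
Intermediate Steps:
w = -16 (w = -9 - 7 = -16)
b(t, M) = -16 + M*t (b(t, M) = M*t - 16 = -16 + M*t)
1/(6170 + b(v(10), -204)) = 1/(6170 + (-16 - 204*10)) = 1/(6170 + (-16 - 2040)) = 1/(6170 - 2056) = 1/4114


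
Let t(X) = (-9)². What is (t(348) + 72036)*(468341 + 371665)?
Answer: 60578712702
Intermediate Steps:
t(X) = 81
(t(348) + 72036)*(468341 + 371665) = (81 + 72036)*(468341 + 371665) = 72117*840006 = 60578712702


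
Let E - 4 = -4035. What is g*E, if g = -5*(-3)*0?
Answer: 0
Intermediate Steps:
E = -4031 (E = 4 - 4035 = -4031)
g = 0 (g = 15*0 = 0)
g*E = 0*(-4031) = 0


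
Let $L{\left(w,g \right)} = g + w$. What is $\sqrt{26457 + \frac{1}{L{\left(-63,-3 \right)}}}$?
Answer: $\frac{\sqrt{115246626}}{66} \approx 162.66$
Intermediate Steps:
$\sqrt{26457 + \frac{1}{L{\left(-63,-3 \right)}}} = \sqrt{26457 + \frac{1}{-3 - 63}} = \sqrt{26457 + \frac{1}{-66}} = \sqrt{26457 - \frac{1}{66}} = \sqrt{\frac{1746161}{66}} = \frac{\sqrt{115246626}}{66}$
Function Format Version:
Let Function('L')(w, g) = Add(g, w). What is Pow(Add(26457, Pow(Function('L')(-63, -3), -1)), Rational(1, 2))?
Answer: Mul(Rational(1, 66), Pow(115246626, Rational(1, 2))) ≈ 162.66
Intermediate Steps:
Pow(Add(26457, Pow(Function('L')(-63, -3), -1)), Rational(1, 2)) = Pow(Add(26457, Pow(Add(-3, -63), -1)), Rational(1, 2)) = Pow(Add(26457, Pow(-66, -1)), Rational(1, 2)) = Pow(Add(26457, Rational(-1, 66)), Rational(1, 2)) = Pow(Rational(1746161, 66), Rational(1, 2)) = Mul(Rational(1, 66), Pow(115246626, Rational(1, 2)))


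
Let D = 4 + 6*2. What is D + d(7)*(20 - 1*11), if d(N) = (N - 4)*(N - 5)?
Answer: 70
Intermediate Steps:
D = 16 (D = 4 + 12 = 16)
d(N) = (-5 + N)*(-4 + N) (d(N) = (-4 + N)*(-5 + N) = (-5 + N)*(-4 + N))
D + d(7)*(20 - 1*11) = 16 + (20 + 7² - 9*7)*(20 - 1*11) = 16 + (20 + 49 - 63)*(20 - 11) = 16 + 6*9 = 16 + 54 = 70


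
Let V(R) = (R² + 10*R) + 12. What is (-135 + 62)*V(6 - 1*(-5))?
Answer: -17739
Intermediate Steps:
V(R) = 12 + R² + 10*R
(-135 + 62)*V(6 - 1*(-5)) = (-135 + 62)*(12 + (6 - 1*(-5))² + 10*(6 - 1*(-5))) = -73*(12 + (6 + 5)² + 10*(6 + 5)) = -73*(12 + 11² + 10*11) = -73*(12 + 121 + 110) = -73*243 = -17739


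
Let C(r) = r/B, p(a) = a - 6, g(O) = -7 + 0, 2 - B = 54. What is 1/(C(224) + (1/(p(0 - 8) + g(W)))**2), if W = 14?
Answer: -5733/24683 ≈ -0.23226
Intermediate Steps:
B = -52 (B = 2 - 1*54 = 2 - 54 = -52)
g(O) = -7
p(a) = -6 + a
C(r) = -r/52 (C(r) = r/(-52) = r*(-1/52) = -r/52)
1/(C(224) + (1/(p(0 - 8) + g(W)))**2) = 1/(-1/52*224 + (1/((-6 + (0 - 8)) - 7))**2) = 1/(-56/13 + (1/((-6 - 8) - 7))**2) = 1/(-56/13 + (1/(-14 - 7))**2) = 1/(-56/13 + (1/(-21))**2) = 1/(-56/13 + (-1/21)**2) = 1/(-56/13 + 1/441) = 1/(-24683/5733) = -5733/24683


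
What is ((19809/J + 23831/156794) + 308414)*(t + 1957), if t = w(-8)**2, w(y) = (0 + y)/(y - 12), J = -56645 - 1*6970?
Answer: 50172751171926983937/83120419250 ≈ 6.0362e+8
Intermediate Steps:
J = -63615 (J = -56645 - 6970 = -63615)
w(y) = y/(-12 + y)
t = 4/25 (t = (-8/(-12 - 8))**2 = (-8/(-20))**2 = (-8*(-1/20))**2 = (2/5)**2 = 4/25 ≈ 0.16000)
((19809/J + 23831/156794) + 308414)*(t + 1957) = ((19809/(-63615) + 23831/156794) + 308414)*(4/25 + 1957) = ((19809*(-1/63615) + 23831*(1/156794)) + 308414)*(48929/25) = ((-6603/21205 + 23831/156794) + 308414)*(48929/25) = (-529974427/3324816770 + 308414)*(48929/25) = (1025419509328353/3324816770)*(48929/25) = 50172751171926983937/83120419250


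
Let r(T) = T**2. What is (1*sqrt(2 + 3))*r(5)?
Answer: 25*sqrt(5) ≈ 55.902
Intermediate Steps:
(1*sqrt(2 + 3))*r(5) = (1*sqrt(2 + 3))*5**2 = (1*sqrt(5))*25 = sqrt(5)*25 = 25*sqrt(5)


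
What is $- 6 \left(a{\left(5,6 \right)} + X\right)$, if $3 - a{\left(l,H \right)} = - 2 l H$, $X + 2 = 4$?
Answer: $-390$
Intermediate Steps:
$X = 2$ ($X = -2 + 4 = 2$)
$a{\left(l,H \right)} = 3 + 2 H l$ ($a{\left(l,H \right)} = 3 - - 2 l H = 3 - - 2 H l = 3 + 2 H l$)
$- 6 \left(a{\left(5,6 \right)} + X\right) = - 6 \left(\left(3 + 2 \cdot 6 \cdot 5\right) + 2\right) = - 6 \left(\left(3 + 60\right) + 2\right) = - 6 \left(63 + 2\right) = \left(-6\right) 65 = -390$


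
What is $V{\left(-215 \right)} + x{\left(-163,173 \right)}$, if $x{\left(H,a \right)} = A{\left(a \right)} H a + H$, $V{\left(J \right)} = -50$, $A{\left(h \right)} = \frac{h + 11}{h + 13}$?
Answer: $- \frac{2614117}{93} \approx -28109.0$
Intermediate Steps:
$A{\left(h \right)} = \frac{11 + h}{13 + h}$
$x{\left(H,a \right)} = H + \frac{H a \left(11 + a\right)}{13 + a}$ ($x{\left(H,a \right)} = \frac{11 + a}{13 + a} H a + H = \frac{H \left(11 + a\right)}{13 + a} a + H = \frac{H a \left(11 + a\right)}{13 + a} + H = H + \frac{H a \left(11 + a\right)}{13 + a}$)
$V{\left(-215 \right)} + x{\left(-163,173 \right)} = -50 - \frac{163 \left(13 + 173 + 173 \left(11 + 173\right)\right)}{13 + 173} = -50 - \frac{163 \left(13 + 173 + 173 \cdot 184\right)}{186} = -50 - \frac{163 \left(13 + 173 + 31832\right)}{186} = -50 - \frac{163}{186} \cdot 32018 = -50 - \frac{2609467}{93} = - \frac{2614117}{93}$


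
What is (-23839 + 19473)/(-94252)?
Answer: 2183/47126 ≈ 0.046323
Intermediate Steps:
(-23839 + 19473)/(-94252) = -4366*(-1/94252) = 2183/47126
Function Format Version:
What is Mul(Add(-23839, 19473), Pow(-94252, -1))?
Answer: Rational(2183, 47126) ≈ 0.046323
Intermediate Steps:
Mul(Add(-23839, 19473), Pow(-94252, -1)) = Mul(-4366, Rational(-1, 94252)) = Rational(2183, 47126)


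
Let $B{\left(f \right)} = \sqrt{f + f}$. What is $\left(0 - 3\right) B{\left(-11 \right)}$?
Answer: $- 3 i \sqrt{22} \approx - 14.071 i$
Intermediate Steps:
$B{\left(f \right)} = \sqrt{2} \sqrt{f}$ ($B{\left(f \right)} = \sqrt{2 f} = \sqrt{2} \sqrt{f}$)
$\left(0 - 3\right) B{\left(-11 \right)} = \left(0 - 3\right) \sqrt{2} \sqrt{-11} = \left(0 - 3\right) \sqrt{2} i \sqrt{11} = - 3 i \sqrt{22}$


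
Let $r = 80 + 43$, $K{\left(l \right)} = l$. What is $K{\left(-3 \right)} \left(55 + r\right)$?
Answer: $-534$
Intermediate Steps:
$r = 123$
$K{\left(-3 \right)} \left(55 + r\right) = - 3 \left(55 + 123\right) = \left(-3\right) 178 = -534$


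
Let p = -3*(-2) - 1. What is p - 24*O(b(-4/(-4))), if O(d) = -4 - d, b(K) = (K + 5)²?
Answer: 965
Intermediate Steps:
b(K) = (5 + K)²
p = 5 (p = 6 - 1 = 5)
p - 24*O(b(-4/(-4))) = 5 - 24*(-4 - (5 - 4/(-4))²) = 5 - 24*(-4 - (5 - 4*(-¼))²) = 5 - 24*(-4 - (5 + 1)²) = 5 - 24*(-4 - 1*6²) = 5 - 24*(-4 - 1*36) = 5 - 24*(-4 - 36) = 5 - 24*(-40) = 5 + 960 = 965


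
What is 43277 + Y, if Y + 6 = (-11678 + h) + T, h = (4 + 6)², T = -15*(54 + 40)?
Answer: 30283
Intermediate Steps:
T = -1410 (T = -15*94 = -1410)
h = 100 (h = 10² = 100)
Y = -12994 (Y = -6 + ((-11678 + 100) - 1410) = -6 + (-11578 - 1410) = -6 - 12988 = -12994)
43277 + Y = 43277 - 12994 = 30283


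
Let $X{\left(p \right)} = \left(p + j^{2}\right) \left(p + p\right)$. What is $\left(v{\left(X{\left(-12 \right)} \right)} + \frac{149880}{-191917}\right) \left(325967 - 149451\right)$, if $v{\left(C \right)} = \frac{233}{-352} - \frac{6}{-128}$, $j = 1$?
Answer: $- \frac{756674270359}{3070672} \approx -2.4642 \cdot 10^{5}$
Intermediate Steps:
$X{\left(p \right)} = 2 p \left(1 + p\right)$ ($X{\left(p \right)} = \left(p + 1^{2}\right) \left(p + p\right) = \left(p + 1\right) 2 p = \left(1 + p\right) 2 p = 2 p \left(1 + p\right)$)
$v{\left(C \right)} = - \frac{433}{704}$ ($v{\left(C \right)} = 233 \left(- \frac{1}{352}\right) - - \frac{3}{64} = - \frac{233}{352} + \frac{3}{64} = - \frac{433}{704}$)
$\left(v{\left(X{\left(-12 \right)} \right)} + \frac{149880}{-191917}\right) \left(325967 - 149451\right) = \left(- \frac{433}{704} + \frac{149880}{-191917}\right) \left(325967 - 149451\right) = \left(- \frac{433}{704} + 149880 \left(- \frac{1}{191917}\right)\right) 176516 = \left(- \frac{433}{704} - \frac{149880}{191917}\right) 176516 = \left(- \frac{17146871}{12282688}\right) 176516 = - \frac{756674270359}{3070672}$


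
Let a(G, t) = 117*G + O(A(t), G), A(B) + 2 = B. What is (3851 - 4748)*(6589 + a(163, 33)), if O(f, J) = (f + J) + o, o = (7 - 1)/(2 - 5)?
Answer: -23189244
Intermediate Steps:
o = -2 (o = 6/(-3) = 6*(-⅓) = -2)
A(B) = -2 + B
O(f, J) = -2 + J + f (O(f, J) = (f + J) - 2 = (J + f) - 2 = -2 + J + f)
a(G, t) = -4 + t + 118*G (a(G, t) = 117*G + (-2 + G + (-2 + t)) = 117*G + (-4 + G + t) = -4 + t + 118*G)
(3851 - 4748)*(6589 + a(163, 33)) = (3851 - 4748)*(6589 + (-4 + 33 + 118*163)) = -897*(6589 + (-4 + 33 + 19234)) = -897*(6589 + 19263) = -897*25852 = -23189244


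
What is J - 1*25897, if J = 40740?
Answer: 14843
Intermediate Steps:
J - 1*25897 = 40740 - 1*25897 = 40740 - 25897 = 14843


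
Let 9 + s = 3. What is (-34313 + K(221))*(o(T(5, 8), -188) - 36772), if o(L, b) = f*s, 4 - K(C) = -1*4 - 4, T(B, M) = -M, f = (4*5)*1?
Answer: 1265432492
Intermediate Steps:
s = -6 (s = -9 + 3 = -6)
f = 20 (f = 20*1 = 20)
K(C) = 12 (K(C) = 4 - (-1*4 - 4) = 4 - (-4 - 4) = 4 - 1*(-8) = 4 + 8 = 12)
o(L, b) = -120 (o(L, b) = 20*(-6) = -120)
(-34313 + K(221))*(o(T(5, 8), -188) - 36772) = (-34313 + 12)*(-120 - 36772) = -34301*(-36892) = 1265432492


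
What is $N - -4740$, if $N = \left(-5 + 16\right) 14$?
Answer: $4894$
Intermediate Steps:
$N = 154$ ($N = 11 \cdot 14 = 154$)
$N - -4740 = 154 - -4740 = 154 + 4740 = 4894$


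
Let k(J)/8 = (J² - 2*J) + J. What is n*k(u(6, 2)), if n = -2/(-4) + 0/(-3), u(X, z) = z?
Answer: 8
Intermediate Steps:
k(J) = -8*J + 8*J² (k(J) = 8*((J² - 2*J) + J) = 8*(J² - J) = -8*J + 8*J²)
n = ½ (n = -2*(-¼) + 0*(-⅓) = ½ + 0 = ½ ≈ 0.50000)
n*k(u(6, 2)) = (8*2*(-1 + 2))/2 = (8*2*1)/2 = (½)*16 = 8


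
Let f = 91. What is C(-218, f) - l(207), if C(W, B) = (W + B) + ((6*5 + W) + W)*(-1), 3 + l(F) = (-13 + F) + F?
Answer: -119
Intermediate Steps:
l(F) = -16 + 2*F (l(F) = -3 + ((-13 + F) + F) = -3 + (-13 + 2*F) = -16 + 2*F)
C(W, B) = -30 + B - W (C(W, B) = (B + W) + ((30 + W) + W)*(-1) = (B + W) + (30 + 2*W)*(-1) = (B + W) + (-30 - 2*W) = -30 + B - W)
C(-218, f) - l(207) = (-30 + 91 - 1*(-218)) - (-16 + 2*207) = (-30 + 91 + 218) - (-16 + 414) = 279 - 1*398 = 279 - 398 = -119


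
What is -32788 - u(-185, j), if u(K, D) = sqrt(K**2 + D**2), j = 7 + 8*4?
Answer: -32788 - sqrt(35746) ≈ -32977.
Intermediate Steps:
j = 39 (j = 7 + 32 = 39)
u(K, D) = sqrt(D**2 + K**2)
-32788 - u(-185, j) = -32788 - sqrt(39**2 + (-185)**2) = -32788 - sqrt(1521 + 34225) = -32788 - sqrt(35746)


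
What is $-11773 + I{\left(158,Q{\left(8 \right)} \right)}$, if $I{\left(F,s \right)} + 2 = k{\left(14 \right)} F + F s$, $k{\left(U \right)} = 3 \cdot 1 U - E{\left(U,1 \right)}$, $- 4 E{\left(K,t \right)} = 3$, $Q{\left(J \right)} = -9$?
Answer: $- \frac{12885}{2} \approx -6442.5$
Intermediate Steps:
$E{\left(K,t \right)} = - \frac{3}{4}$ ($E{\left(K,t \right)} = \left(- \frac{1}{4}\right) 3 = - \frac{3}{4}$)
$k{\left(U \right)} = \frac{3}{4} + 3 U$ ($k{\left(U \right)} = 3 \cdot 1 U - - \frac{3}{4} = 3 U + \frac{3}{4} = \frac{3}{4} + 3 U$)
$I{\left(F,s \right)} = -2 + \frac{171 F}{4} + F s$ ($I{\left(F,s \right)} = -2 + \left(\left(\frac{3}{4} + 3 \cdot 14\right) F + F s\right) = -2 + \left(\left(\frac{3}{4} + 42\right) F + F s\right) = -2 + \left(\frac{171 F}{4} + F s\right) = -2 + \frac{171 F}{4} + F s$)
$-11773 + I{\left(158,Q{\left(8 \right)} \right)} = -11773 + \left(-2 + \frac{171}{4} \cdot 158 + 158 \left(-9\right)\right) = -11773 - - \frac{10661}{2} = -11773 + \frac{10661}{2} = - \frac{12885}{2}$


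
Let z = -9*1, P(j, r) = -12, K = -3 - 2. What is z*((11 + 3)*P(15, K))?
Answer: 1512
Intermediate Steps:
K = -5
z = -9
z*((11 + 3)*P(15, K)) = -9*(11 + 3)*(-12) = -126*(-12) = -9*(-168) = 1512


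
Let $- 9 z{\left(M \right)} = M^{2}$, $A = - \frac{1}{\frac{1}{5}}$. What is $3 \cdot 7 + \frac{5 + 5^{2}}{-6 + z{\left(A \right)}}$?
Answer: $\frac{1389}{79} \approx 17.582$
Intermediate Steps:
$A = -5$ ($A = - \frac{1}{\frac{1}{5}} = \left(-1\right) 5 = -5$)
$z{\left(M \right)} = - \frac{M^{2}}{9}$
$3 \cdot 7 + \frac{5 + 5^{2}}{-6 + z{\left(A \right)}} = 3 \cdot 7 + \frac{5 + 5^{2}}{-6 - \frac{\left(-5\right)^{2}}{9}} = 21 + \frac{5 + 25}{-6 - \frac{25}{9}} = 21 + \frac{30}{-6 - \frac{25}{9}} = 21 + \frac{30}{- \frac{79}{9}} = 21 + 30 \left(- \frac{9}{79}\right) = 21 - \frac{270}{79} = \frac{1389}{79}$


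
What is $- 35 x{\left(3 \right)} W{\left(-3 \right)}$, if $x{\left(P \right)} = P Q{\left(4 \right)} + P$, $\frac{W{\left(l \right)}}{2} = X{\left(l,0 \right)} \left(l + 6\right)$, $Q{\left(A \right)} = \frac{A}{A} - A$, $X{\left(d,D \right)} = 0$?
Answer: $0$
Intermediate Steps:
$Q{\left(A \right)} = 1 - A$
$W{\left(l \right)} = 0$ ($W{\left(l \right)} = 2 \cdot 0 \left(l + 6\right) = 2 \cdot 0 \left(6 + l\right) = 2 \cdot 0 = 0$)
$x{\left(P \right)} = - 2 P$ ($x{\left(P \right)} = P \left(1 - 4\right) + P = P \left(-3\right) + P = - 3 P + P = - 2 P$)
$- 35 x{\left(3 \right)} W{\left(-3 \right)} = - 35 \left(\left(-2\right) 3\right) 0 = \left(-35\right) \left(-6\right) 0 = 210 \cdot 0 = 0$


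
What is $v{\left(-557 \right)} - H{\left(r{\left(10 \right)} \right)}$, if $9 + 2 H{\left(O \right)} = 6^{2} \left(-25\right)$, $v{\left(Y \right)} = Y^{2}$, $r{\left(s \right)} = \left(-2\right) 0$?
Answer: $\frac{621407}{2} \approx 3.107 \cdot 10^{5}$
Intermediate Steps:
$r{\left(s \right)} = 0$
$H{\left(O \right)} = - \frac{909}{2}$ ($H{\left(O \right)} = - \frac{9}{2} + \frac{6^{2} \left(-25\right)}{2} = - \frac{9}{2} + \frac{36 \left(-25\right)}{2} = - \frac{9}{2} + \frac{1}{2} \left(-900\right) = - \frac{9}{2} - 450 = - \frac{909}{2}$)
$v{\left(-557 \right)} - H{\left(r{\left(10 \right)} \right)} = \left(-557\right)^{2} - - \frac{909}{2} = 310249 + \frac{909}{2} = \frac{621407}{2}$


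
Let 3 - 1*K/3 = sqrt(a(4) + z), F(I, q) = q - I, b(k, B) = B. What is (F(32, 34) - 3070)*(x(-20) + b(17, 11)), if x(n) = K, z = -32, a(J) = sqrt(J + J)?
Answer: -61360 + 9204*I*sqrt(32 - 2*sqrt(2)) ≈ -61360.0 + 49711.0*I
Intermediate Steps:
a(J) = sqrt(2)*sqrt(J) (a(J) = sqrt(2*J) = sqrt(2)*sqrt(J))
K = 9 - 3*sqrt(-32 + 2*sqrt(2)) (K = 9 - 3*sqrt(sqrt(2)*sqrt(4) - 32) = 9 - 3*sqrt(sqrt(2)*2 - 32) = 9 - 3*sqrt(2*sqrt(2) - 32) = 9 - 3*sqrt(-32 + 2*sqrt(2)) ≈ 9.0 - 16.203*I)
x(n) = 9 - 3*sqrt(-32 + 2*sqrt(2))
(F(32, 34) - 3070)*(x(-20) + b(17, 11)) = ((34 - 1*32) - 3070)*((9 - 3*sqrt(-32 + 2*sqrt(2))) + 11) = ((34 - 32) - 3070)*(20 - 3*sqrt(-32 + 2*sqrt(2))) = (2 - 3070)*(20 - 3*sqrt(-32 + 2*sqrt(2))) = -3068*(20 - 3*sqrt(-32 + 2*sqrt(2))) = -61360 + 9204*sqrt(-32 + 2*sqrt(2))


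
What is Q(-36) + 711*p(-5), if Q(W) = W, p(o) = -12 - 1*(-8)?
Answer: -2880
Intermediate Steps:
p(o) = -4 (p(o) = -12 + 8 = -4)
Q(-36) + 711*p(-5) = -36 + 711*(-4) = -36 - 2844 = -2880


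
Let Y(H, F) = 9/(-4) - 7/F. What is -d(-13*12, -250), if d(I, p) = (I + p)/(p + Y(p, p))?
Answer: -203000/126111 ≈ -1.6097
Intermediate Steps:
Y(H, F) = -9/4 - 7/F (Y(H, F) = 9*(-¼) - 7/F = -9/4 - 7/F)
d(I, p) = (I + p)/(-9/4 + p - 7/p) (d(I, p) = (I + p)/(p + (-9/4 - 7/p)) = (I + p)/(-9/4 + p - 7/p))
-d(-13*12, -250) = -(-4)*(-250)*(-13*12 - 250)/(28 - 1*(-250)*(-9 + 4*(-250))) = -(-4)*(-250)*(-156 - 250)/(28 - 1*(-250)*(-9 - 1000)) = -(-4)*(-250)*(-406)/(28 - 1*(-250)*(-1009)) = -(-4)*(-250)*(-406)/(28 - 252250) = -(-4)*(-250)*(-406)/(-252222) = -(-4)*(-250)*(-1)*(-406)/252222 = -1*203000/126111 = -203000/126111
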